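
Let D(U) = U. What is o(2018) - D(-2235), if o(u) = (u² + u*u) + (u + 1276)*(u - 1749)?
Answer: 9032969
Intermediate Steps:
o(u) = 2*u² + (-1749 + u)*(1276 + u) (o(u) = (u² + u²) + (1276 + u)*(-1749 + u) = 2*u² + (-1749 + u)*(1276 + u))
o(2018) - D(-2235) = (-2231724 - 473*2018 + 3*2018²) - 1*(-2235) = (-2231724 - 954514 + 3*4072324) + 2235 = (-2231724 - 954514 + 12216972) + 2235 = 9030734 + 2235 = 9032969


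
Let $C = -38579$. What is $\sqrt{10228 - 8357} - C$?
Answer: $38579 + \sqrt{1871} \approx 38622.0$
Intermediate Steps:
$\sqrt{10228 - 8357} - C = \sqrt{10228 - 8357} - -38579 = \sqrt{1871} + 38579 = 38579 + \sqrt{1871}$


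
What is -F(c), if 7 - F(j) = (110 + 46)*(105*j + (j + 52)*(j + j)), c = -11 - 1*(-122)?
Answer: 7463189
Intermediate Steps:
c = 111 (c = -11 + 122 = 111)
F(j) = 7 - 16380*j - 312*j*(52 + j) (F(j) = 7 - (110 + 46)*(105*j + (j + 52)*(j + j)) = 7 - 156*(105*j + (52 + j)*(2*j)) = 7 - 156*(105*j + 2*j*(52 + j)) = 7 - (16380*j + 312*j*(52 + j)) = 7 + (-16380*j - 312*j*(52 + j)) = 7 - 16380*j - 312*j*(52 + j))
-F(c) = -(7 - 32604*111 - 312*111**2) = -(7 - 3619044 - 312*12321) = -(7 - 3619044 - 3844152) = -1*(-7463189) = 7463189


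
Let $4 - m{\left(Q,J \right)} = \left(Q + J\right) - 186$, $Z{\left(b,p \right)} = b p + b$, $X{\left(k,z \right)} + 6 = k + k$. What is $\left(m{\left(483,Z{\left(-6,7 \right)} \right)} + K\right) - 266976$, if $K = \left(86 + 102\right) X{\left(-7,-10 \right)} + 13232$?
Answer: $-257749$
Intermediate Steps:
$X{\left(k,z \right)} = -6 + 2 k$ ($X{\left(k,z \right)} = -6 + \left(k + k\right) = -6 + 2 k$)
$Z{\left(b,p \right)} = b + b p$
$K = 9472$ ($K = \left(86 + 102\right) \left(-6 + 2 \left(-7\right)\right) + 13232 = 188 \left(-6 - 14\right) + 13232 = 188 \left(-20\right) + 13232 = -3760 + 13232 = 9472$)
$m{\left(Q,J \right)} = 190 - J - Q$ ($m{\left(Q,J \right)} = 4 - \left(\left(Q + J\right) - 186\right) = 4 - \left(\left(J + Q\right) - 186\right) = 4 - \left(-186 + J + Q\right) = 190 - J - Q$)
$\left(m{\left(483,Z{\left(-6,7 \right)} \right)} + K\right) - 266976 = \left(\left(190 - - 6 \left(1 + 7\right) - 483\right) + 9472\right) - 266976 = \left(\left(190 - \left(-6\right) 8 - 483\right) + 9472\right) - 266976 = \left(\left(190 - -48 - 483\right) + 9472\right) - 266976 = \left(\left(190 + 48 - 483\right) + 9472\right) - 266976 = \left(-245 + 9472\right) - 266976 = 9227 - 266976 = -257749$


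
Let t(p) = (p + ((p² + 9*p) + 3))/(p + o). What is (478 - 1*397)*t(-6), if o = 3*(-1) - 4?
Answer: 1701/13 ≈ 130.85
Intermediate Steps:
o = -7 (o = -3 - 4 = -7)
t(p) = (3 + p² + 10*p)/(-7 + p) (t(p) = (p + ((p² + 9*p) + 3))/(p - 7) = (p + (3 + p² + 9*p))/(-7 + p) = (3 + p² + 10*p)/(-7 + p))
(478 - 1*397)*t(-6) = (478 - 1*397)*((3 + (-6)² + 10*(-6))/(-7 - 6)) = (478 - 397)*((3 + 36 - 60)/(-13)) = 81*(-1/13*(-21)) = 81*(21/13) = 1701/13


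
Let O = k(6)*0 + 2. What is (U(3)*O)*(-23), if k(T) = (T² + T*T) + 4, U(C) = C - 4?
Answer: 46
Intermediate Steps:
U(C) = -4 + C
k(T) = 4 + 2*T² (k(T) = (T² + T²) + 4 = 2*T² + 4 = 4 + 2*T²)
O = 2 (O = (4 + 2*6²)*0 + 2 = (4 + 2*36)*0 + 2 = (4 + 72)*0 + 2 = 76*0 + 2 = 0 + 2 = 2)
(U(3)*O)*(-23) = ((-4 + 3)*2)*(-23) = -1*2*(-23) = -2*(-23) = 46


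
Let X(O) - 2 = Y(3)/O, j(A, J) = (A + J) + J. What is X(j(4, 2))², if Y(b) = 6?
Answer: 121/16 ≈ 7.5625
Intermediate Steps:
j(A, J) = A + 2*J
X(O) = 2 + 6/O
X(j(4, 2))² = (2 + 6/(4 + 2*2))² = (2 + 6/(4 + 4))² = (2 + 6/8)² = (2 + 6*(⅛))² = (2 + ¾)² = (11/4)² = 121/16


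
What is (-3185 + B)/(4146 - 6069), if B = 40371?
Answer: -37186/1923 ≈ -19.337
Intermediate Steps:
(-3185 + B)/(4146 - 6069) = (-3185 + 40371)/(4146 - 6069) = 37186/(-1923) = 37186*(-1/1923) = -37186/1923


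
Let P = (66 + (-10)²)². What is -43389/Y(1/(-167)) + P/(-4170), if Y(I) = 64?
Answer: -91347857/133440 ≈ -684.56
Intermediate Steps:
P = 27556 (P = (66 + 100)² = 166² = 27556)
-43389/Y(1/(-167)) + P/(-4170) = -43389/64 + 27556/(-4170) = -43389*1/64 + 27556*(-1/4170) = -43389/64 - 13778/2085 = -91347857/133440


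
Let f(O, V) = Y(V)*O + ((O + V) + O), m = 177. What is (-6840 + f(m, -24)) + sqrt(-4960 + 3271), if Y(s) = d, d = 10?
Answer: -4740 + I*sqrt(1689) ≈ -4740.0 + 41.097*I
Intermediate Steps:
Y(s) = 10
f(O, V) = V + 12*O (f(O, V) = 10*O + ((O + V) + O) = 10*O + (V + 2*O) = V + 12*O)
(-6840 + f(m, -24)) + sqrt(-4960 + 3271) = (-6840 + (-24 + 12*177)) + sqrt(-4960 + 3271) = (-6840 + (-24 + 2124)) + sqrt(-1689) = (-6840 + 2100) + I*sqrt(1689) = -4740 + I*sqrt(1689)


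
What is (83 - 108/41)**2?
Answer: 10857025/1681 ≈ 6458.7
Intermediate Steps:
(83 - 108/41)**2 = (3295/41)**2 = 10857025/1681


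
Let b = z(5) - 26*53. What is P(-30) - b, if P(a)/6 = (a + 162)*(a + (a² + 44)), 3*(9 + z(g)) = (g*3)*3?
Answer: 725260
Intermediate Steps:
z(g) = -9 + 3*g (z(g) = -9 + ((g*3)*3)/3 = -9 + ((3*g)*3)/3 = -9 + (9*g)/3 = -9 + 3*g)
b = -1372 (b = (-9 + 3*5) - 26*53 = (-9 + 15) - 1378 = 6 - 1378 = -1372)
P(a) = 6*(162 + a)*(44 + a + a²) (P(a) = 6*((a + 162)*(a + (a² + 44))) = 6*((162 + a)*(a + (44 + a²))) = 6*((162 + a)*(44 + a + a²)) = 6*(162 + a)*(44 + a + a²))
P(-30) - b = (42768 + 6*(-30)³ + 978*(-30)² + 1236*(-30)) - 1*(-1372) = (42768 + 6*(-27000) + 978*900 - 37080) + 1372 = (42768 - 162000 + 880200 - 37080) + 1372 = 723888 + 1372 = 725260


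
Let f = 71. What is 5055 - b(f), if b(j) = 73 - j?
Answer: 5053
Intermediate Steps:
5055 - b(f) = 5055 - (73 - 1*71) = 5055 - (73 - 71) = 5055 - 1*2 = 5055 - 2 = 5053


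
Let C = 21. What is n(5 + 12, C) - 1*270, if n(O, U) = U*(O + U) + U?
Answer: 549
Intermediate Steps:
n(O, U) = U + U*(O + U)
n(5 + 12, C) - 1*270 = 21*(1 + (5 + 12) + 21) - 1*270 = 21*(1 + 17 + 21) - 270 = 21*39 - 270 = 819 - 270 = 549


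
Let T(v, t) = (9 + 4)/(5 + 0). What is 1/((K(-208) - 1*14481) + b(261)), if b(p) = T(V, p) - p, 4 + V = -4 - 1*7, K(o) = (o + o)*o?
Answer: 5/358943 ≈ 1.3930e-5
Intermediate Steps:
K(o) = 2*o² (K(o) = (2*o)*o = 2*o²)
V = -15 (V = -4 + (-4 - 1*7) = -4 + (-4 - 7) = -4 - 11 = -15)
T(v, t) = 13/5
b(p) = 13/5 - p
1/((K(-208) - 1*14481) + b(261)) = 1/((2*(-208)² - 1*14481) + (13/5 - 1*261)) = 1/((2*43264 - 14481) + (13/5 - 261)) = 1/((86528 - 14481) - 1292/5) = 1/(72047 - 1292/5) = 1/(358943/5) = 5/358943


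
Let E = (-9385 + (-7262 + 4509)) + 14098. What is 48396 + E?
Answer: 50356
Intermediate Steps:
E = 1960 (E = (-9385 - 2753) + 14098 = -12138 + 14098 = 1960)
48396 + E = 48396 + 1960 = 50356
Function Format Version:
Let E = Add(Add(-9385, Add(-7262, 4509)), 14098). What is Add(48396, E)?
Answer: 50356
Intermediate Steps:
E = 1960 (E = Add(Add(-9385, -2753), 14098) = Add(-12138, 14098) = 1960)
Add(48396, E) = Add(48396, 1960) = 50356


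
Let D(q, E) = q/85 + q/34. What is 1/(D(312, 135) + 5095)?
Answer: 85/434167 ≈ 0.00019578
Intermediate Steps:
D(q, E) = 7*q/170 (D(q, E) = q*(1/85) + q*(1/34) = q/85 + q/34 = 7*q/170)
1/(D(312, 135) + 5095) = 1/((7/170)*312 + 5095) = 1/(1092/85 + 5095) = 1/(434167/85) = 85/434167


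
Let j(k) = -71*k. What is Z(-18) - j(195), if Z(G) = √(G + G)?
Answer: 13845 + 6*I ≈ 13845.0 + 6.0*I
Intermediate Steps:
Z(G) = √2*√G (Z(G) = √(2*G) = √2*√G)
Z(-18) - j(195) = √2*√(-18) - (-71)*195 = √2*(3*I*√2) - 1*(-13845) = 6*I + 13845 = 13845 + 6*I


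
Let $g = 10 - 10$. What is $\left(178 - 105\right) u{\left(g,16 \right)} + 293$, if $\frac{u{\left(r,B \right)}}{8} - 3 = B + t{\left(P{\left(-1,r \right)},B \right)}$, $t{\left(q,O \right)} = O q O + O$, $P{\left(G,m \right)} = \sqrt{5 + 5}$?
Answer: $20733 + 149504 \sqrt{10} \approx 4.9351 \cdot 10^{5}$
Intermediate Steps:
$P{\left(G,m \right)} = \sqrt{10}$
$t{\left(q,O \right)} = O + q O^{2}$ ($t{\left(q,O \right)} = q O^{2} + O = O + q O^{2}$)
$g = 0$ ($g = 10 - 10 = 0$)
$u{\left(r,B \right)} = 24 + 8 B + 8 B \left(1 + B \sqrt{10}\right)$ ($u{\left(r,B \right)} = 24 + 8 \left(B + B \left(1 + B \sqrt{10}\right)\right) = 24 + \left(8 B + 8 B \left(1 + B \sqrt{10}\right)\right) = 24 + 8 B + 8 B \left(1 + B \sqrt{10}\right)$)
$\left(178 - 105\right) u{\left(g,16 \right)} + 293 = \left(178 - 105\right) \left(24 + 8 \cdot 16 + 8 \cdot 16 \left(1 + 16 \sqrt{10}\right)\right) + 293 = \left(178 - 105\right) \left(24 + 128 + \left(128 + 2048 \sqrt{10}\right)\right) + 293 = 73 \left(280 + 2048 \sqrt{10}\right) + 293 = \left(20440 + 149504 \sqrt{10}\right) + 293 = 20733 + 149504 \sqrt{10}$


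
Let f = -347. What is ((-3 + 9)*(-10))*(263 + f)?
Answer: 5040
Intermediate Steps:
((-3 + 9)*(-10))*(263 + f) = ((-3 + 9)*(-10))*(263 - 347) = (6*(-10))*(-84) = -60*(-84) = 5040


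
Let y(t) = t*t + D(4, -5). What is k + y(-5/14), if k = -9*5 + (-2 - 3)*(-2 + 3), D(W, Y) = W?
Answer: -8991/196 ≈ -45.872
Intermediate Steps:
k = -50 (k = -45 - 5*1 = -45 - 5 = -50)
y(t) = 4 + t**2 (y(t) = t*t + 4 = t**2 + 4 = 4 + t**2)
k + y(-5/14) = -50 + (4 + (-5/14)**2) = -50 + (4 + 25/196) = -50 + 809/196 = -8991/196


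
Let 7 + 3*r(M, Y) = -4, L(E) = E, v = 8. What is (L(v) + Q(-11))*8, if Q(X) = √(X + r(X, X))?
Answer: 64 + 16*I*√33/3 ≈ 64.0 + 30.638*I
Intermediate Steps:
r(M, Y) = -11/3 (r(M, Y) = -7/3 + (⅓)*(-4) = -7/3 - 4/3 = -11/3)
Q(X) = √(-11/3 + X) (Q(X) = √(X - 11/3) = √(-11/3 + X))
(L(v) + Q(-11))*8 = (8 + √(-33 + 9*(-11))/3)*8 = (8 + √(-33 - 99)/3)*8 = (8 + √(-132)/3)*8 = (8 + (2*I*√33)/3)*8 = (8 + 2*I*√33/3)*8 = 64 + 16*I*√33/3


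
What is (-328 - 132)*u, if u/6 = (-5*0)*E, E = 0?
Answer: 0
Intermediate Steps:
u = 0 (u = 6*(-5*0*0) = 6*(0*0) = 6*0 = 0)
(-328 - 132)*u = (-328 - 132)*0 = -460*0 = 0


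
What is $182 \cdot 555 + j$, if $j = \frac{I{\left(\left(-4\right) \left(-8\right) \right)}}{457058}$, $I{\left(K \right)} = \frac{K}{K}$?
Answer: $\frac{46167428581}{457058} \approx 1.0101 \cdot 10^{5}$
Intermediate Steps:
$I{\left(K \right)} = 1$
$j = \frac{1}{457058}$ ($j = 1 \cdot \frac{1}{457058} = \frac{1}{457058} \approx 2.1879 \cdot 10^{-6}$)
$182 \cdot 555 + j = 182 \cdot 555 + \frac{1}{457058} = 101010 + \frac{1}{457058} = \frac{46167428581}{457058}$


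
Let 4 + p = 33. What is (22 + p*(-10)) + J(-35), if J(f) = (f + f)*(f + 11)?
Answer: 1412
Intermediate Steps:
p = 29 (p = -4 + 33 = 29)
J(f) = 2*f*(11 + f) (J(f) = (2*f)*(11 + f) = 2*f*(11 + f))
(22 + p*(-10)) + J(-35) = (22 + 29*(-10)) + 2*(-35)*(11 - 35) = (22 - 290) + 2*(-35)*(-24) = -268 + 1680 = 1412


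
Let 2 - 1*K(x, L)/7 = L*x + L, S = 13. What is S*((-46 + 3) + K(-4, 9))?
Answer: 2080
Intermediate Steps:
K(x, L) = 14 - 7*L - 7*L*x (K(x, L) = 14 - 7*(L*x + L) = 14 - 7*(L + L*x) = 14 + (-7*L - 7*L*x) = 14 - 7*L - 7*L*x)
S*((-46 + 3) + K(-4, 9)) = 13*((-46 + 3) + (14 - 7*9 - 7*9*(-4))) = 13*(-43 + (14 - 63 + 252)) = 13*(-43 + 203) = 13*160 = 2080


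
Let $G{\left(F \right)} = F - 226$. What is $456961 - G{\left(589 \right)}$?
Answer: $456598$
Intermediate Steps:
$G{\left(F \right)} = -226 + F$
$456961 - G{\left(589 \right)} = 456961 - \left(-226 + 589\right) = 456961 - 363 = 456598$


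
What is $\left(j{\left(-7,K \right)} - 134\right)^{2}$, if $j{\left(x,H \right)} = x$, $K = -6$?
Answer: $19881$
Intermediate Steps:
$\left(j{\left(-7,K \right)} - 134\right)^{2} = \left(-7 - 134\right)^{2} = \left(-141\right)^{2} = 19881$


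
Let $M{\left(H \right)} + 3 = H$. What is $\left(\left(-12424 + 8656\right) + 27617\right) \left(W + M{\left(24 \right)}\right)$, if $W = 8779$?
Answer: $209871200$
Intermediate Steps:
$M{\left(H \right)} = -3 + H$
$\left(\left(-12424 + 8656\right) + 27617\right) \left(W + M{\left(24 \right)}\right) = \left(\left(-12424 + 8656\right) + 27617\right) \left(8779 + \left(-3 + 24\right)\right) = \left(-3768 + 27617\right) \left(8779 + 21\right) = 23849 \cdot 8800 = 209871200$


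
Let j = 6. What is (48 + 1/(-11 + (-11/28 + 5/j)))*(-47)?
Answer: -1997124/887 ≈ -2251.5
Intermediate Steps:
(48 + 1/(-11 + (-11/28 + 5/j)))*(-47) = (48 + 1/(-11 + (-11/28 + 5/6)))*(-47) = (48 + 1/(-11 + (-11*1/28 + 5*(⅙))))*(-47) = (48 + 1/(-11 + (-11/28 + ⅚)))*(-47) = (48 + 1/(-11 + 37/84))*(-47) = (48 + 1/(-887/84))*(-47) = (48 - 84/887)*(-47) = (42492/887)*(-47) = -1997124/887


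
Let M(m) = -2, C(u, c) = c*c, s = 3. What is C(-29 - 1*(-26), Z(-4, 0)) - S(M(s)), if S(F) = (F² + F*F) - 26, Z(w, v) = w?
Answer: 34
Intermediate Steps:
C(u, c) = c²
S(F) = -26 + 2*F² (S(F) = (F² + F²) - 26 = 2*F² - 26 = -26 + 2*F²)
C(-29 - 1*(-26), Z(-4, 0)) - S(M(s)) = (-4)² - (-26 + 2*(-2)²) = 16 - (-26 + 2*4) = 16 - (-26 + 8) = 16 - 1*(-18) = 16 + 18 = 34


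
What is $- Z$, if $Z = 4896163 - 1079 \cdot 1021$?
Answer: $-3794504$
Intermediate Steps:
$Z = 3794504$ ($Z = 4896163 - 1101659 = 3794504$)
$- Z = \left(-1\right) 3794504 = -3794504$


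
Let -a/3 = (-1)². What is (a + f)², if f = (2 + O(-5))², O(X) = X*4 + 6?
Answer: 19881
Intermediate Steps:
O(X) = 6 + 4*X (O(X) = 4*X + 6 = 6 + 4*X)
a = -3 (a = -3*(-1)² = -3*1 = -3)
f = 144 (f = (2 + (6 + 4*(-5)))² = (2 + (6 - 20))² = (2 - 14)² = (-12)² = 144)
(a + f)² = (-3 + 144)² = 141² = 19881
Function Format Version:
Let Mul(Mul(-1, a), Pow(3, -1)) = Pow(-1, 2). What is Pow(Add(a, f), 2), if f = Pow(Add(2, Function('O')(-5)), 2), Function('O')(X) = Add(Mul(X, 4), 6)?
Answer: 19881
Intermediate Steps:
Function('O')(X) = Add(6, Mul(4, X)) (Function('O')(X) = Add(Mul(4, X), 6) = Add(6, Mul(4, X)))
a = -3 (a = Mul(-3, Pow(-1, 2)) = Mul(-3, 1) = -3)
f = 144 (f = Pow(Add(2, Add(6, Mul(4, -5))), 2) = Pow(Add(2, Add(6, -20)), 2) = Pow(Add(2, -14), 2) = Pow(-12, 2) = 144)
Pow(Add(a, f), 2) = Pow(Add(-3, 144), 2) = Pow(141, 2) = 19881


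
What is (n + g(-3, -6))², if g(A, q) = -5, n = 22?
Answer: 289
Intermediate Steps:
(n + g(-3, -6))² = (22 - 5)² = 17² = 289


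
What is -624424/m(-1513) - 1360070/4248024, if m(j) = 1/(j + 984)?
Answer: 701604271867517/2124012 ≈ 3.3032e+8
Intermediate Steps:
m(j) = 1/(984 + j)
-624424/m(-1513) - 1360070/4248024 = -624424/(1/(984 - 1513)) - 1360070/4248024 = -624424/(1/(-529)) - 1360070*1/4248024 = -624424/(-1/529) - 680035/2124012 = -624424*(-529) - 680035/2124012 = 330320296 - 680035/2124012 = 701604271867517/2124012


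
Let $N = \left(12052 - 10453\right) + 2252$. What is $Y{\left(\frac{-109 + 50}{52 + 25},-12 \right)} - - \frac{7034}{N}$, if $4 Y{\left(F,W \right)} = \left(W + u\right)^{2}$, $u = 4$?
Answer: $\frac{68650}{3851} \approx 17.827$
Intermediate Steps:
$N = 3851$ ($N = 1599 + 2252 = 3851$)
$Y{\left(F,W \right)} = \frac{\left(4 + W\right)^{2}}{4}$ ($Y{\left(F,W \right)} = \frac{\left(W + 4\right)^{2}}{4} = \frac{\left(4 + W\right)^{2}}{4}$)
$Y{\left(\frac{-109 + 50}{52 + 25},-12 \right)} - - \frac{7034}{N} = \frac{\left(4 - 12\right)^{2}}{4} - - \frac{7034}{3851} = \frac{\left(-8\right)^{2}}{4} - \left(-7034\right) \frac{1}{3851} = \frac{1}{4} \cdot 64 - - \frac{7034}{3851} = 16 + \frac{7034}{3851} = \frac{68650}{3851}$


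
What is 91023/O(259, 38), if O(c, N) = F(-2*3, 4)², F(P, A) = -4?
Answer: 91023/16 ≈ 5688.9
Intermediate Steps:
O(c, N) = 16 (O(c, N) = (-4)² = 16)
91023/O(259, 38) = 91023/16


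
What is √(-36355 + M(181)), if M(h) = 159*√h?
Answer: √(-36355 + 159*√181) ≈ 184.98*I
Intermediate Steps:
√(-36355 + M(181)) = √(-36355 + 159*√181)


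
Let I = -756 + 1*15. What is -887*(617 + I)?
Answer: 109988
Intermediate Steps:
I = -741 (I = -756 + 15 = -741)
-887*(617 + I) = -887*(617 - 741) = -887*(-124) = 109988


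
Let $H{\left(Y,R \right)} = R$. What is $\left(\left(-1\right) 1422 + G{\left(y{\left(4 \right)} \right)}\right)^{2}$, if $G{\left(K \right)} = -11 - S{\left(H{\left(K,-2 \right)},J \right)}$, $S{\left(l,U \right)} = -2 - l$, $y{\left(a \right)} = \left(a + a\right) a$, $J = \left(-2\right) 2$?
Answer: $2053489$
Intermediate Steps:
$J = -4$
$y{\left(a \right)} = 2 a^{2}$ ($y{\left(a \right)} = 2 a a = 2 a^{2}$)
$G{\left(K \right)} = -11$ ($G{\left(K \right)} = -11 - \left(-2 - -2\right) = -11 - \left(-2 + 2\right) = -11 - 0 = -11 + 0 = -11$)
$\left(\left(-1\right) 1422 + G{\left(y{\left(4 \right)} \right)}\right)^{2} = \left(\left(-1\right) 1422 - 11\right)^{2} = \left(-1422 - 11\right)^{2} = \left(-1433\right)^{2} = 2053489$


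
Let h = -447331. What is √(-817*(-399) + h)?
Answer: 2*I*√30337 ≈ 348.35*I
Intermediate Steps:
√(-817*(-399) + h) = √(-817*(-399) - 447331) = √(325983 - 447331) = √(-121348) = 2*I*√30337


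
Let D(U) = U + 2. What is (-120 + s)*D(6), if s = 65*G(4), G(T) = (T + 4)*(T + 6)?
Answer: 40640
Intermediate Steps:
G(T) = (4 + T)*(6 + T)
D(U) = 2 + U
s = 5200 (s = 65*(24 + 4² + 10*4) = 65*(24 + 16 + 40) = 65*80 = 5200)
(-120 + s)*D(6) = (-120 + 5200)*(2 + 6) = 5080*8 = 40640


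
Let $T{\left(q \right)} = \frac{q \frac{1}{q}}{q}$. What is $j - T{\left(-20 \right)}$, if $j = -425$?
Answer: $- \frac{8499}{20} \approx -424.95$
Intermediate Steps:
$T{\left(q \right)} = \frac{1}{q}$ ($T{\left(q \right)} = 1 \frac{1}{q} = \frac{1}{q}$)
$j - T{\left(-20 \right)} = -425 - \frac{1}{-20} = -425 - - \frac{1}{20} = -425 + \frac{1}{20} = - \frac{8499}{20}$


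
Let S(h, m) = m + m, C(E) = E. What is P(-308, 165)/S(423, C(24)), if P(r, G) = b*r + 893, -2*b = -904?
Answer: -138323/48 ≈ -2881.7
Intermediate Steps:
b = 452 (b = -½*(-904) = 452)
S(h, m) = 2*m
P(r, G) = 893 + 452*r (P(r, G) = 452*r + 893 = 893 + 452*r)
P(-308, 165)/S(423, C(24)) = (893 + 452*(-308))/((2*24)) = (893 - 139216)/48 = -138323*1/48 = -138323/48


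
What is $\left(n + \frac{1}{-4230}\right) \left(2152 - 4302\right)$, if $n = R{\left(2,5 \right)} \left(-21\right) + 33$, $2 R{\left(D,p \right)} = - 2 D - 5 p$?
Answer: $- \frac{306939160}{423} \approx -7.2562 \cdot 10^{5}$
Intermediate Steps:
$R{\left(D,p \right)} = - D - \frac{5 p}{2}$ ($R{\left(D,p \right)} = \frac{- 2 D - 5 p}{2} = \frac{- 5 p - 2 D}{2} = - D - \frac{5 p}{2}$)
$n = \frac{675}{2}$ ($n = \left(\left(-1\right) 2 - \frac{25}{2}\right) \left(-21\right) + 33 = \left(-2 - \frac{25}{2}\right) \left(-21\right) + 33 = \left(- \frac{29}{2}\right) \left(-21\right) + 33 = \frac{609}{2} + 33 = \frac{675}{2} \approx 337.5$)
$\left(n + \frac{1}{-4230}\right) \left(2152 - 4302\right) = \left(\frac{675}{2} + \frac{1}{-4230}\right) \left(2152 - 4302\right) = \left(\frac{675}{2} - \frac{1}{4230}\right) \left(-2150\right) = \frac{713812}{2115} \left(-2150\right) = - \frac{306939160}{423}$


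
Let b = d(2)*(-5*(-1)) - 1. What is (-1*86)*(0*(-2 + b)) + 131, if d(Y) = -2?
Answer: 131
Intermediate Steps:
b = -11 (b = -(-10)*(-1) - 1 = -2*5 - 1 = -10 - 1 = -11)
(-1*86)*(0*(-2 + b)) + 131 = (-1*86)*(0*(-2 - 11)) + 131 = -0*(-13) + 131 = -86*0 + 131 = 0 + 131 = 131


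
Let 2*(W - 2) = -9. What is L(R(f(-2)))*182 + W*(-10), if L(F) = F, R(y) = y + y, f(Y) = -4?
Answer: -1431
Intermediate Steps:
W = -5/2 (W = 2 + (½)*(-9) = 2 - 9/2 = -5/2 ≈ -2.5000)
R(y) = 2*y
L(R(f(-2)))*182 + W*(-10) = (2*(-4))*182 - 5/2*(-10) = -8*182 + 25 = -1456 + 25 = -1431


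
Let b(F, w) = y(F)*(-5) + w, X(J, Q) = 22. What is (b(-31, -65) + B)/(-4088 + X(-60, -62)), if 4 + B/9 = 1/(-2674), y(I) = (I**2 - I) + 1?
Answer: 13546493/10872484 ≈ 1.2459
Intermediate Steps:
y(I) = 1 + I**2 - I
B = -96273/2674 (B = -36 + 9/(-2674) = -36 + 9*(-1/2674) = -36 - 9/2674 = -96273/2674 ≈ -36.003)
b(F, w) = -5 + w - 5*F**2 + 5*F (b(F, w) = (1 + F**2 - F)*(-5) + w = (-5 - 5*F**2 + 5*F) + w = -5 + w - 5*F**2 + 5*F)
(b(-31, -65) + B)/(-4088 + X(-60, -62)) = ((-5 - 65 - 5*(-31)**2 + 5*(-31)) - 96273/2674)/(-4088 + 22) = ((-5 - 65 - 5*961 - 155) - 96273/2674)/(-4066) = ((-5 - 65 - 4805 - 155) - 96273/2674)*(-1/4066) = (-5030 - 96273/2674)*(-1/4066) = -13546493/2674*(-1/4066) = 13546493/10872484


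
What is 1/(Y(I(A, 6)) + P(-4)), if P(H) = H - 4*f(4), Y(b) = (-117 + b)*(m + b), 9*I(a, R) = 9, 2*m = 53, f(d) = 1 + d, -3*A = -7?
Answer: -1/3214 ≈ -0.00031114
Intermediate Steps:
A = 7/3 (A = -⅓*(-7) = 7/3 ≈ 2.3333)
m = 53/2 (m = (½)*53 = 53/2 ≈ 26.500)
I(a, R) = 1 (I(a, R) = (⅑)*9 = 1)
Y(b) = (-117 + b)*(53/2 + b)
P(H) = -20 + H (P(H) = H - 4*(1 + 4) = H - 4*5 = H - 20 = -20 + H)
1/(Y(I(A, 6)) + P(-4)) = 1/((-6201/2 + 1² - 181/2*1) + (-20 - 4)) = 1/((-6201/2 + 1 - 181/2) - 24) = 1/(-3190 - 24) = 1/(-3214) = -1/3214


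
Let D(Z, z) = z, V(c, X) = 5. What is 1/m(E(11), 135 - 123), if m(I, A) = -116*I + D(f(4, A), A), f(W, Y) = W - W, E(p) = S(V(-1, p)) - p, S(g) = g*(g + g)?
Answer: -1/4512 ≈ -0.00022163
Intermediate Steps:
S(g) = 2*g² (S(g) = g*(2*g) = 2*g²)
E(p) = 50 - p (E(p) = 2*5² - p = 2*25 - p = 50 - p)
f(W, Y) = 0
m(I, A) = A - 116*I (m(I, A) = -116*I + A = A - 116*I)
1/m(E(11), 135 - 123) = 1/((135 - 123) - 116*(50 - 1*11)) = 1/(12 - 116*(50 - 11)) = 1/(12 - 116*39) = 1/(12 - 4524) = 1/(-4512) = -1/4512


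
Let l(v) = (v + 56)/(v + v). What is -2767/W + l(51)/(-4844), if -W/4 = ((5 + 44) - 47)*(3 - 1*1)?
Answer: 170892473/988176 ≈ 172.94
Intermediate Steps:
W = -16 (W = -4*((5 + 44) - 47)*(3 - 1*1) = -4*(49 - 47)*(3 - 1) = -8*2 = -4*4 = -16)
l(v) = (56 + v)/(2*v) (l(v) = (56 + v)/((2*v)) = (56 + v)*(1/(2*v)) = (56 + v)/(2*v))
-2767/W + l(51)/(-4844) = -2767/(-16) + ((½)*(56 + 51)/51)/(-4844) = -2767*(-1/16) + ((½)*(1/51)*107)*(-1/4844) = 2767/16 + (107/102)*(-1/4844) = 2767/16 - 107/494088 = 170892473/988176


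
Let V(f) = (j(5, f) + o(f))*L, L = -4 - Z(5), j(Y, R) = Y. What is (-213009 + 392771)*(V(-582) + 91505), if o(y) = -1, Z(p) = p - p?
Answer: 16446245618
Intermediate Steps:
Z(p) = 0
L = -4 (L = -4 - 1*0 = -4 + 0 = -4)
V(f) = -16 (V(f) = (5 - 1)*(-4) = 4*(-4) = -16)
(-213009 + 392771)*(V(-582) + 91505) = (-213009 + 392771)*(-16 + 91505) = 179762*91489 = 16446245618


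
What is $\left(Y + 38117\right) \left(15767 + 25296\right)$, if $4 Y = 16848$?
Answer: $1738155727$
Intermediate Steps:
$Y = 4212$ ($Y = \frac{1}{4} \cdot 16848 = 4212$)
$\left(Y + 38117\right) \left(15767 + 25296\right) = \left(4212 + 38117\right) \left(15767 + 25296\right) = 42329 \cdot 41063 = 1738155727$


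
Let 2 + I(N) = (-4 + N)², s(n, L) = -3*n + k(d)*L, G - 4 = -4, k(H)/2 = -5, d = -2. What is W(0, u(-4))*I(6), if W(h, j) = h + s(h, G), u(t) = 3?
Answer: 0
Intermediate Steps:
k(H) = -10 (k(H) = 2*(-5) = -10)
G = 0 (G = 4 - 4 = 0)
s(n, L) = -10*L - 3*n (s(n, L) = -3*n - 10*L = -10*L - 3*n)
I(N) = -2 + (-4 + N)²
W(h, j) = -2*h (W(h, j) = h + (-10*0 - 3*h) = h + (0 - 3*h) = h - 3*h = -2*h)
W(0, u(-4))*I(6) = (-2*0)*(-2 + (-4 + 6)²) = 0*(-2 + 2²) = 0*(-2 + 4) = 0*2 = 0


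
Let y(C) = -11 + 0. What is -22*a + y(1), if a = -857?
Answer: 18843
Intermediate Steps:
y(C) = -11
-22*a + y(1) = -22*(-857) - 11 = 18854 - 11 = 18843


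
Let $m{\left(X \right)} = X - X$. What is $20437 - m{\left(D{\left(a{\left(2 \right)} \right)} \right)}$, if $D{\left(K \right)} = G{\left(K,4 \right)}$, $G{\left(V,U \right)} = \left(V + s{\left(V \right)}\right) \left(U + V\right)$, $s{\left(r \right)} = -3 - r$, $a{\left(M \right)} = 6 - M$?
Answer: $20437$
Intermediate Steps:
$G{\left(V,U \right)} = - 3 U - 3 V$ ($G{\left(V,U \right)} = \left(V - \left(3 + V\right)\right) \left(U + V\right) = - 3 \left(U + V\right) = - 3 U - 3 V$)
$D{\left(K \right)} = -12 - 3 K$ ($D{\left(K \right)} = \left(-3\right) 4 - 3 K = -12 - 3 K$)
$m{\left(X \right)} = 0$
$20437 - m{\left(D{\left(a{\left(2 \right)} \right)} \right)} = 20437 - 0 = 20437 + 0 = 20437$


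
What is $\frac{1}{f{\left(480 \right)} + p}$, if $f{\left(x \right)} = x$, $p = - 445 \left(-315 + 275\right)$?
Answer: $\frac{1}{18280} \approx 5.4705 \cdot 10^{-5}$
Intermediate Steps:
$p = 17800$ ($p = \left(-445\right) \left(-40\right) = 17800$)
$\frac{1}{f{\left(480 \right)} + p} = \frac{1}{480 + 17800} = \frac{1}{18280}$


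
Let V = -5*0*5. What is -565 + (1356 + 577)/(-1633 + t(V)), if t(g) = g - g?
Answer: -924578/1633 ≈ -566.18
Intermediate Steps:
V = 0 (V = 0*5 = 0)
t(g) = 0
-565 + (1356 + 577)/(-1633 + t(V)) = -565 + (1356 + 577)/(-1633 + 0) = -565 + 1933/(-1633) = -565 + 1933*(-1/1633) = -565 - 1933/1633 = -924578/1633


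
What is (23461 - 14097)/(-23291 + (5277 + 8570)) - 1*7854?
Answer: -18545635/2361 ≈ -7855.0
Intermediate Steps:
(23461 - 14097)/(-23291 + (5277 + 8570)) - 1*7854 = 9364/(-23291 + 13847) - 7854 = 9364/(-9444) - 7854 = 9364*(-1/9444) - 7854 = -2341/2361 - 7854 = -18545635/2361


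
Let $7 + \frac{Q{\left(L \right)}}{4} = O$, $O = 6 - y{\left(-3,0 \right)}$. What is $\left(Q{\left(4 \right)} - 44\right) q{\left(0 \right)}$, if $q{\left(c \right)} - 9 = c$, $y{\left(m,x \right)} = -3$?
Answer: $-324$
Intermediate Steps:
$q{\left(c \right)} = 9 + c$
$O = 9$ ($O = 6 - -3 = 6 + 3 = 9$)
$Q{\left(L \right)} = 8$ ($Q{\left(L \right)} = -28 + 4 \cdot 9 = -28 + 36 = 8$)
$\left(Q{\left(4 \right)} - 44\right) q{\left(0 \right)} = \left(8 - 44\right) \left(9 + 0\right) = \left(-36\right) 9 = -324$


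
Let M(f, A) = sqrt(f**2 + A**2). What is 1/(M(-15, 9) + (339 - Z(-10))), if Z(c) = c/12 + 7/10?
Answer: 76305/25808719 - 675*sqrt(34)/25808719 ≈ 0.0028041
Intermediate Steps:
Z(c) = 7/10 + c/12 (Z(c) = c*(1/12) + 7*(1/10) = c/12 + 7/10 = 7/10 + c/12)
M(f, A) = sqrt(A**2 + f**2)
1/(M(-15, 9) + (339 - Z(-10))) = 1/(sqrt(9**2 + (-15)**2) + (339 - (7/10 + (1/12)*(-10)))) = 1/(sqrt(81 + 225) + (339 - (7/10 - 5/6))) = 1/(sqrt(306) + (339 - 1*(-2/15))) = 1/(3*sqrt(34) + (339 + 2/15)) = 1/(3*sqrt(34) + 5087/15) = 1/(5087/15 + 3*sqrt(34))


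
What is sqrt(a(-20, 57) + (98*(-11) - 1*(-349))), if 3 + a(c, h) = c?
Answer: 4*I*sqrt(47) ≈ 27.423*I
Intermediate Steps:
a(c, h) = -3 + c
sqrt(a(-20, 57) + (98*(-11) - 1*(-349))) = sqrt((-3 - 20) + (98*(-11) - 1*(-349))) = sqrt(-23 + (-1078 + 349)) = sqrt(-23 - 729) = sqrt(-752) = 4*I*sqrt(47)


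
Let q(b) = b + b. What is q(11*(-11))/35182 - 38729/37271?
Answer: -685791630/655634161 ≈ -1.0460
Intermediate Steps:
q(b) = 2*b
q(11*(-11))/35182 - 38729/37271 = (2*(11*(-11)))/35182 - 38729/37271 = (2*(-121))*(1/35182) - 38729*1/37271 = -242*1/35182 - 38729/37271 = -121/17591 - 38729/37271 = -685791630/655634161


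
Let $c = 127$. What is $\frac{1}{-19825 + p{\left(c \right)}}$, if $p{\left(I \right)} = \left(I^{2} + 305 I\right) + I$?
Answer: $\frac{1}{35166} \approx 2.8437 \cdot 10^{-5}$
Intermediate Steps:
$p{\left(I \right)} = I^{2} + 306 I$
$\frac{1}{-19825 + p{\left(c \right)}} = \frac{1}{-19825 + 127 \left(306 + 127\right)} = \frac{1}{-19825 + 127 \cdot 433} = \frac{1}{-19825 + 54991} = \frac{1}{35166}$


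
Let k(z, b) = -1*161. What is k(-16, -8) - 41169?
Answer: -41330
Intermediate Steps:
k(z, b) = -161
k(-16, -8) - 41169 = -161 - 41169 = -41330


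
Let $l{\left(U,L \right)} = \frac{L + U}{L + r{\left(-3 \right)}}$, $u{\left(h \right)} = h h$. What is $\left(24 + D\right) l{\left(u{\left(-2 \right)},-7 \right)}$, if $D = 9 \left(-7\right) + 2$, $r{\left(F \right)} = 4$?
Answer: $-37$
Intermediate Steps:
$u{\left(h \right)} = h^{2}$
$D = -61$ ($D = -63 + 2 = -61$)
$l{\left(U,L \right)} = \frac{L + U}{4 + L}$ ($l{\left(U,L \right)} = \frac{L + U}{L + 4} = \frac{L + U}{4 + L}$)
$\left(24 + D\right) l{\left(u{\left(-2 \right)},-7 \right)} = \left(24 - 61\right) \frac{-7 + \left(-2\right)^{2}}{4 - 7} = - 37 \frac{-7 + 4}{-3} = - 37 \left(\left(- \frac{1}{3}\right) \left(-3\right)\right) = \left(-37\right) 1 = -37$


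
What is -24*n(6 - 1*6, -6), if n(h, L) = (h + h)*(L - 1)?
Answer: 0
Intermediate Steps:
n(h, L) = 2*h*(-1 + L) (n(h, L) = (2*h)*(-1 + L) = 2*h*(-1 + L))
-24*n(6 - 1*6, -6) = -48*(6 - 1*6)*(-1 - 6) = -48*(6 - 6)*(-7) = -48*0*(-7) = -24*0 = 0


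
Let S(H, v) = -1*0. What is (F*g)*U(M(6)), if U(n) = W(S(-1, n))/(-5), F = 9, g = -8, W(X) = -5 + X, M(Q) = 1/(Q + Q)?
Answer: -72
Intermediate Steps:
M(Q) = 1/(2*Q)
S(H, v) = 0
U(n) = 1 (U(n) = (-5 + 0)/(-5) = -5*(-1/5) = 1)
(F*g)*U(M(6)) = (9*(-8))*1 = -72*1 = -72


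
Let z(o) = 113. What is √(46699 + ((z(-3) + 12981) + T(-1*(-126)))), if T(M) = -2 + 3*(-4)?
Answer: √59779 ≈ 244.50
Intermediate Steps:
T(M) = -14 (T(M) = -2 - 12 = -14)
√(46699 + ((z(-3) + 12981) + T(-1*(-126)))) = √(46699 + ((113 + 12981) - 14)) = √(46699 + (13094 - 14)) = √(46699 + 13080) = √59779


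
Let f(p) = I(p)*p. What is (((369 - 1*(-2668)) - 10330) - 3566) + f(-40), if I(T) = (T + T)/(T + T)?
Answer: -10899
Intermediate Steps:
I(T) = 1 (I(T) = (2*T)/((2*T)) = (2*T)*(1/(2*T)) = 1)
f(p) = p (f(p) = 1*p = p)
(((369 - 1*(-2668)) - 10330) - 3566) + f(-40) = (((369 - 1*(-2668)) - 10330) - 3566) - 40 = (((369 + 2668) - 10330) - 3566) - 40 = ((3037 - 10330) - 3566) - 40 = (-7293 - 3566) - 40 = -10859 - 40 = -10899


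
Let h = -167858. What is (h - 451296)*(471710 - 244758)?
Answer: -140518238608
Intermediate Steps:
(h - 451296)*(471710 - 244758) = (-167858 - 451296)*(471710 - 244758) = -619154*226952 = -140518238608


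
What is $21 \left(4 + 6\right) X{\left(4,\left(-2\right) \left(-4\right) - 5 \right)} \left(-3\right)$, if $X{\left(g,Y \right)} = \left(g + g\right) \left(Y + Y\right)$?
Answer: $-30240$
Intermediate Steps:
$X{\left(g,Y \right)} = 4 Y g$ ($X{\left(g,Y \right)} = 2 g 2 Y = 4 Y g$)
$21 \left(4 + 6\right) X{\left(4,\left(-2\right) \left(-4\right) - 5 \right)} \left(-3\right) = 21 \left(4 + 6\right) 4 \left(\left(-2\right) \left(-4\right) - 5\right) 4 \left(-3\right) = 21 \cdot 10 \cdot 4 \left(8 - 5\right) 4 \left(-3\right) = 210 \cdot 4 \cdot 3 \cdot 4 \left(-3\right) = 210 \cdot 48 \left(-3\right) = 210 \left(-144\right) = -30240$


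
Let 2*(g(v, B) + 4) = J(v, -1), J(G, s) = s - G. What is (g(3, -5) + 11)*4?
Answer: 20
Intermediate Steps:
g(v, B) = -9/2 - v/2 (g(v, B) = -4 + (-1 - v)/2 = -4 + (-1/2 - v/2) = -9/2 - v/2)
(g(3, -5) + 11)*4 = ((-9/2 - 1/2*3) + 11)*4 = ((-9/2 - 3/2) + 11)*4 = (-6 + 11)*4 = 5*4 = 20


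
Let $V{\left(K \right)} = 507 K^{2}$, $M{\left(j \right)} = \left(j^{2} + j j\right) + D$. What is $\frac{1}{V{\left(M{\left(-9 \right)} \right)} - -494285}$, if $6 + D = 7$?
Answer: $\frac{1}{13964768} \approx 7.1609 \cdot 10^{-8}$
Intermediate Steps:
$D = 1$ ($D = -6 + 7 = 1$)
$M{\left(j \right)} = 1 + 2 j^{2}$ ($M{\left(j \right)} = \left(j^{2} + j j\right) + 1 = \left(j^{2} + j^{2}\right) + 1 = 2 j^{2} + 1 = 1 + 2 j^{2}$)
$\frac{1}{V{\left(M{\left(-9 \right)} \right)} - -494285} = \frac{1}{507 \left(1 + 2 \left(-9\right)^{2}\right)^{2} - -494285} = \frac{1}{507 \left(1 + 2 \cdot 81\right)^{2} + 494285} = \frac{1}{507 \left(1 + 162\right)^{2} + 494285} = \frac{1}{507 \cdot 163^{2} + 494285} = \frac{1}{507 \cdot 26569 + 494285} = \frac{1}{13470483 + 494285} = \frac{1}{13964768}$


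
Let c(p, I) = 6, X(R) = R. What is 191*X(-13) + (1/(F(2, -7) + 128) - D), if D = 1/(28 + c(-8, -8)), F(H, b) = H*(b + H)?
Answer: -2490470/1003 ≈ -2483.0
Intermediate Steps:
F(H, b) = H*(H + b)
D = 1/34 (D = 1/(28 + 6) = 1/34 ≈ 0.029412)
191*X(-13) + (1/(F(2, -7) + 128) - D) = 191*(-13) + (1/(2*(2 - 7) + 128) - 1*1/34) = -2483 + (1/(2*(-5) + 128) - 1/34) = -2483 + (1/(-10 + 128) - 1/34) = -2483 + (1/118 - 1/34) = -2483 - 21/1003 = -2490470/1003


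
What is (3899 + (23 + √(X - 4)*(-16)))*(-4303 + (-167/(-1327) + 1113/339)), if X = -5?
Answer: -2528623078730/149951 + 30946942320*I/149951 ≈ -1.6863e+7 + 2.0638e+5*I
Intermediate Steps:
(3899 + (23 + √(X - 4)*(-16)))*(-4303 + (-167/(-1327) + 1113/339)) = (3899 + (23 + √(-5 - 4)*(-16)))*(-4303 + (-167/(-1327) + 1113/339)) = (3899 + (23 + √(-9)*(-16)))*(-4303 + (-167*(-1/1327) + 1113*(1/339))) = (3899 + (23 + (3*I)*(-16)))*(-4303 + (167/1327 + 371/113)) = (3899 + (23 - 48*I))*(-4303 + 511188/149951) = (3922 - 48*I)*(-644727965/149951) = -2528623078730/149951 + 30946942320*I/149951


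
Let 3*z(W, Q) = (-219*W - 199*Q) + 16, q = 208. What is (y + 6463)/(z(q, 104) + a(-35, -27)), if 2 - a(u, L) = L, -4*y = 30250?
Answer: 6597/132290 ≈ 0.049868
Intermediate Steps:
y = -15125/2 (y = -1/4*30250 = -15125/2 ≈ -7562.5)
a(u, L) = 2 - L
z(W, Q) = 16/3 - 73*W - 199*Q/3 (z(W, Q) = ((-219*W - 199*Q) + 16)/3 = (16 - 219*W - 199*Q)/3 = 16/3 - 73*W - 199*Q/3)
(y + 6463)/(z(q, 104) + a(-35, -27)) = (-15125/2 + 6463)/((16/3 - 73*208 - 199/3*104) + (2 - 1*(-27))) = -2199/(2*((16/3 - 15184 - 20696/3) + (2 + 27))) = -2199/(2*(-66232/3 + 29)) = -2199/(2*(-66145/3)) = -2199/2*(-3/66145) = 6597/132290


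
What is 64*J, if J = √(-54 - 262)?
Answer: 128*I*√79 ≈ 1137.7*I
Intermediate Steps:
J = 2*I*√79 (J = √(-316) = 2*I*√79 ≈ 17.776*I)
64*J = 64*(2*I*√79) = 128*I*√79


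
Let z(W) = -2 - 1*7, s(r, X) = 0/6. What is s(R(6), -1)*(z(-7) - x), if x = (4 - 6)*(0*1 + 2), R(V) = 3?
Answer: 0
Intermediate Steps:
s(r, X) = 0 (s(r, X) = 0*(1/6) = 0)
z(W) = -9 (z(W) = -2 - 7 = -9)
x = -4 (x = -2*(0 + 2) = -2*2 = -4)
s(R(6), -1)*(z(-7) - x) = 0*(-9 - 1*(-4)) = 0*(-9 + 4) = 0*(-5) = 0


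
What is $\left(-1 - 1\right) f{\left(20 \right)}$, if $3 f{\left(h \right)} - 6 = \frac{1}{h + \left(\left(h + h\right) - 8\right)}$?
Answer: $- \frac{313}{78} \approx -4.0128$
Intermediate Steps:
$f{\left(h \right)} = 2 + \frac{1}{3 \left(-8 + 3 h\right)}$ ($f{\left(h \right)} = 2 + \frac{1}{3 \left(h + \left(\left(h + h\right) - 8\right)\right)} = 2 + \frac{1}{3 \left(h + \left(2 h - 8\right)\right)} = 2 + \frac{1}{3 \left(h + \left(-8 + 2 h\right)\right)} = 2 + \frac{1}{3 \left(-8 + 3 h\right)}$)
$\left(-1 - 1\right) f{\left(20 \right)} = \left(-1 - 1\right) \frac{-47 + 18 \cdot 20}{3 \left(-8 + 3 \cdot 20\right)} = \left(-1 - 1\right) \frac{-47 + 360}{3 \left(-8 + 60\right)} = - 2 \cdot \frac{1}{3} \cdot \frac{1}{52} \cdot 313 = \left(-2\right) \frac{313}{156} = - \frac{313}{78}$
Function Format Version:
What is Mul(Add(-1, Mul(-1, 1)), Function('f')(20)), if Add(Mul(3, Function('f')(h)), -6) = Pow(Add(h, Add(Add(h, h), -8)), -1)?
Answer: Rational(-313, 78) ≈ -4.0128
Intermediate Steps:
Function('f')(h) = Add(2, Mul(Rational(1, 3), Pow(Add(-8, Mul(3, h)), -1))) (Function('f')(h) = Add(2, Mul(Rational(1, 3), Pow(Add(h, Add(Add(h, h), -8)), -1))) = Add(2, Mul(Rational(1, 3), Pow(Add(h, Add(Mul(2, h), -8)), -1))) = Add(2, Mul(Rational(1, 3), Pow(Add(h, Add(-8, Mul(2, h))), -1))) = Add(2, Mul(Rational(1, 3), Pow(Add(-8, Mul(3, h)), -1))))
Mul(Add(-1, Mul(-1, 1)), Function('f')(20)) = Mul(Add(-1, Mul(-1, 1)), Mul(Rational(1, 3), Pow(Add(-8, Mul(3, 20)), -1), Add(-47, Mul(18, 20)))) = Mul(Add(-1, -1), Mul(Rational(1, 3), Pow(Add(-8, 60), -1), Add(-47, 360))) = Mul(-2, Mul(Rational(1, 3), Pow(52, -1), 313)) = Mul(-2, Mul(Rational(1, 3), Rational(1, 52), 313)) = Mul(-2, Rational(313, 156)) = Rational(-313, 78)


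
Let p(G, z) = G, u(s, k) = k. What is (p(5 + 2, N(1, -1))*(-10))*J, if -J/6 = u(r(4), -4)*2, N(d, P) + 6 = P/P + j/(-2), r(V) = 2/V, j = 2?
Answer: -3360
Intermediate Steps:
N(d, P) = -6 (N(d, P) = -6 + (P/P + 2/(-2)) = -6 + (1 + 2*(-½)) = -6 + (1 - 1) = -6 + 0 = -6)
J = 48 (J = -(-24)*2 = -6*(-8) = 48)
(p(5 + 2, N(1, -1))*(-10))*J = ((5 + 2)*(-10))*48 = (7*(-10))*48 = -70*48 = -3360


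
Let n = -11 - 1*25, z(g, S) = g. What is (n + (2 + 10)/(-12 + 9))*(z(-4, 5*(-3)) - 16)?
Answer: 800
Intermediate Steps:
n = -36 (n = -11 - 25 = -36)
(n + (2 + 10)/(-12 + 9))*(z(-4, 5*(-3)) - 16) = (-36 + (2 + 10)/(-12 + 9))*(-4 - 16) = (-36 + 12/(-3))*(-20) = (-36 + 12*(-⅓))*(-20) = (-36 - 4)*(-20) = -40*(-20) = 800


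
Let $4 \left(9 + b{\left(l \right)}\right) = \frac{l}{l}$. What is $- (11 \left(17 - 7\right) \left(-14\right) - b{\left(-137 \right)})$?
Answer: $\frac{6125}{4} \approx 1531.3$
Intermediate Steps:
$b{\left(l \right)} = - \frac{35}{4}$ ($b{\left(l \right)} = -9 + \frac{l \frac{1}{l}}{4} = -9 + \frac{1}{4} \cdot 1 = -9 + \frac{1}{4} = - \frac{35}{4}$)
$- (11 \left(17 - 7\right) \left(-14\right) - b{\left(-137 \right)}) = - (11 \left(17 - 7\right) \left(-14\right) - - \frac{35}{4}) = - (11 \cdot 10 \left(-14\right) + \frac{35}{4}) = - (110 \left(-14\right) + \frac{35}{4}) = - (-1540 + \frac{35}{4}) = \left(-1\right) \left(- \frac{6125}{4}\right) = \frac{6125}{4}$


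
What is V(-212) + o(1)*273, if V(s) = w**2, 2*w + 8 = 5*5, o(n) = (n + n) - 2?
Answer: 289/4 ≈ 72.250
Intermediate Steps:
o(n) = -2 + 2*n (o(n) = 2*n - 2 = -2 + 2*n)
w = 17/2 (w = -4 + (5*5)/2 = -4 + (1/2)*25 = -4 + 25/2 = 17/2 ≈ 8.5000)
V(s) = 289/4 (V(s) = (17/2)**2 = 289/4)
V(-212) + o(1)*273 = 289/4 + (-2 + 2*1)*273 = 289/4 + (-2 + 2)*273 = 289/4 + 0*273 = 289/4 + 0 = 289/4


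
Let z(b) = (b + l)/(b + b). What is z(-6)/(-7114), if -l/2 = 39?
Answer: -7/7114 ≈ -0.00098398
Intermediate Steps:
l = -78 (l = -2*39 = -78)
z(b) = (-78 + b)/(2*b) (z(b) = (b - 78)/(b + b) = (-78 + b)/((2*b)) = (-78 + b)*(1/(2*b)) = (-78 + b)/(2*b))
z(-6)/(-7114) = ((½)*(-78 - 6)/(-6))/(-7114) = ((½)*(-⅙)*(-84))*(-1/7114) = 7*(-1/7114) = -7/7114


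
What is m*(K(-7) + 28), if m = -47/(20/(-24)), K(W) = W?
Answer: 5922/5 ≈ 1184.4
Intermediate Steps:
m = 282/5 (m = -47/(20*(-1/24)) = -47/(-⅚) = -47*(-6/5) = 282/5 ≈ 56.400)
m*(K(-7) + 28) = 282*(-7 + 28)/5 = (282/5)*21 = 5922/5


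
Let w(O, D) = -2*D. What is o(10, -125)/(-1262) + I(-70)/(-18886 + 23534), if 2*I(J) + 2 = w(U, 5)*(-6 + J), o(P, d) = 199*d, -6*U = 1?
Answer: 58048649/2932888 ≈ 19.792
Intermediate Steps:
U = -1/6 (U = -1/6*1 = -1/6 ≈ -0.16667)
I(J) = 29 - 5*J (I(J) = -1 + ((-2*5)*(-6 + J))/2 = -1 + (-10*(-6 + J))/2 = -1 + (60 - 10*J)/2 = -1 + (30 - 5*J) = 29 - 5*J)
o(10, -125)/(-1262) + I(-70)/(-18886 + 23534) = (199*(-125))/(-1262) + (29 - 5*(-70))/(-18886 + 23534) = -24875*(-1/1262) + (29 + 350)/4648 = 24875/1262 + 379*(1/4648) = 24875/1262 + 379/4648 = 58048649/2932888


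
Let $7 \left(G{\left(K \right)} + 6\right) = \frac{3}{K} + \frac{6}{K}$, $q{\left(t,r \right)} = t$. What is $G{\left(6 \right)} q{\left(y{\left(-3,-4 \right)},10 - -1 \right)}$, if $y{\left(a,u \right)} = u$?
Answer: $\frac{162}{7} \approx 23.143$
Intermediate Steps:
$G{\left(K \right)} = -6 + \frac{9}{7 K}$ ($G{\left(K \right)} = -6 + \frac{\frac{3}{K} + \frac{6}{K}}{7} = -6 + \frac{9 \frac{1}{K}}{7} = -6 + \frac{9}{7 K}$)
$G{\left(6 \right)} q{\left(y{\left(-3,-4 \right)},10 - -1 \right)} = \left(-6 + \frac{9}{7 \cdot 6}\right) \left(-4\right) = \left(-6 + \frac{9}{7} \cdot \frac{1}{6}\right) \left(-4\right) = \left(-6 + \frac{3}{14}\right) \left(-4\right) = \left(- \frac{81}{14}\right) \left(-4\right) = \frac{162}{7}$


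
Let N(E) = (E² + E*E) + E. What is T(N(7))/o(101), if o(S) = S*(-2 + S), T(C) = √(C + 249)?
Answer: √354/9999 ≈ 0.0018817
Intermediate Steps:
N(E) = E + 2*E² (N(E) = (E² + E²) + E = 2*E² + E = E + 2*E²)
T(C) = √(249 + C)
T(N(7))/o(101) = √(249 + 7*(1 + 2*7))/((101*(-2 + 101))) = √(249 + 7*(1 + 14))/((101*99)) = √(249 + 7*15)/9999 = √(249 + 105)*(1/9999) = √354*(1/9999) = √354/9999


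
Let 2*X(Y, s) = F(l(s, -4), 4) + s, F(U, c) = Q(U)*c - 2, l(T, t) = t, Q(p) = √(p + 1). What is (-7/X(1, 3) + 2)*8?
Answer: 32*(2*√3 + 3*I)/(-I + 4*√3) ≈ 13.714 + 15.836*I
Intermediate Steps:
Q(p) = √(1 + p)
F(U, c) = -2 + c*√(1 + U) (F(U, c) = √(1 + U)*c - 2 = c*√(1 + U) - 2 = -2 + c*√(1 + U))
X(Y, s) = -1 + s/2 + 2*I*√3 (X(Y, s) = ((-2 + 4*√(1 - 4)) + s)/2 = ((-2 + 4*√(-3)) + s)/2 = ((-2 + 4*(I*√3)) + s)/2 = ((-2 + 4*I*√3) + s)/2 = (-2 + s + 4*I*√3)/2 = -1 + s/2 + 2*I*√3)
(-7/X(1, 3) + 2)*8 = (-7/(-1 + (½)*3 + 2*I*√3) + 2)*8 = (-7/(-1 + 3/2 + 2*I*√3) + 2)*8 = (-7/(½ + 2*I*√3) + 2)*8 = (2 - 7/(½ + 2*I*√3))*8 = 16 - 56/(½ + 2*I*√3)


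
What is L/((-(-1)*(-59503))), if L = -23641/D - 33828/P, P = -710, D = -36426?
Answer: -624501919/769446978690 ≈ -0.00081162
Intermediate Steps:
L = 624501919/12931230 (L = -23641/(-36426) - 33828/(-710) = -23641*(-1/36426) - 33828*(-1/710) = 23641/36426 + 16914/355 = 624501919/12931230 ≈ 48.294)
L/((-(-1)*(-59503))) = 624501919/(12931230*((-(-1)*(-59503)))) = 624501919/(12931230*((-1*59503))) = (624501919/12931230)/(-59503) = (624501919/12931230)*(-1/59503) = -624501919/769446978690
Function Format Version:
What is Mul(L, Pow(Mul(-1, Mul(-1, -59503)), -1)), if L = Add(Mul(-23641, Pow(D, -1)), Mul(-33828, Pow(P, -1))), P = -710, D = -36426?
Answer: Rational(-624501919, 769446978690) ≈ -0.00081162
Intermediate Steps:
L = Rational(624501919, 12931230) (L = Add(Mul(-23641, Pow(-36426, -1)), Mul(-33828, Pow(-710, -1))) = Add(Mul(-23641, Rational(-1, 36426)), Mul(-33828, Rational(-1, 710))) = Add(Rational(23641, 36426), Rational(16914, 355)) = Rational(624501919, 12931230) ≈ 48.294)
Mul(L, Pow(Mul(-1, Mul(-1, -59503)), -1)) = Mul(Rational(624501919, 12931230), Pow(Mul(-1, Mul(-1, -59503)), -1)) = Mul(Rational(624501919, 12931230), Pow(Mul(-1, 59503), -1)) = Mul(Rational(624501919, 12931230), Pow(-59503, -1)) = Mul(Rational(624501919, 12931230), Rational(-1, 59503)) = Rational(-624501919, 769446978690)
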